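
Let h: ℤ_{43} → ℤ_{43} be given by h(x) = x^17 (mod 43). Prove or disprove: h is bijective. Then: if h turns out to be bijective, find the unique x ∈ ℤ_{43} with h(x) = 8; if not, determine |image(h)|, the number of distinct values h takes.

Since 43 is prime, the nonzero elements of ℤ_{43} form a cyclic group of order 42.
As gcd(17, 42) = 1, raising to the 17th power is a bijection on this group: if u^17 ≡ v^17 then (uv^{−1})^17 = 1, and the only element of order dividing gcd(17, 42) = 1 is 1, so u = v.
With h(0) = 0 this makes h injective on all of ℤ_{43}, hence bijective (finite equal-size domain and codomain). In particular h is bijective.
Since h is bijective, we find the preimage of 8. The inverse of x ↦ x^17 on (ℤ_{43})^× is x ↦ x^5, because 17·5 = 85 = 2·42 + 1 ≡ 1 (mod 42) and x^{42} = 1 for x ≠ 0 (Fermat). So h⁻¹(8) = 8^5 mod 43.
Repeated squaring mod 43: 8^1 ≡ 8, 8^2 ≡ 8² = 64 ≡ 21, 8^4 ≡ 21² = 441 ≡ 11. Since 5 = 4 + 1, 8^5 ≡ 11·8: 11·8 = 88 ≡ 2. So 8^5 ≡ 2 (mod 43).
Hence h⁻¹(8) = 2.

2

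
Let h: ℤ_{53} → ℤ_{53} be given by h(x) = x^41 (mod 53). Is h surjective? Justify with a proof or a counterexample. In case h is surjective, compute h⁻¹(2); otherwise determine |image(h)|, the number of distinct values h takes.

Since 53 is prime, the nonzero elements of ℤ_{53} form a cyclic group of order 52.
As gcd(41, 52) = 1, raising to the 41st power is a bijection on this group: if u^41 ≡ v^41 then (uv^{−1})^41 = 1, and the only element of order dividing gcd(41, 52) = 1 is 1, so u = v.
With h(0) = 0 this makes h injective on all of ℤ_{53}, hence bijective (finite equal-size domain and codomain). In particular h is surjective.
Since h is surjective, we find the preimage of 2. The inverse of x ↦ x^41 on (ℤ_{53})^× is x ↦ x^33, because 41·33 = 1353 = 26·52 + 1 ≡ 1 (mod 52) and x^{52} = 1 for x ≠ 0 (Fermat). So h⁻¹(2) = 2^33 mod 53.
Repeated squaring mod 53: 2^1 ≡ 2, 2^2 ≡ 2² = 4, 2^4 ≡ 4² = 16, 2^8 ≡ 16² = 256 ≡ 44, 2^16 ≡ 44² = 1936 ≡ 28, 2^32 ≡ 28² = 784 ≡ 42. Since 33 = 32 + 1, 2^33 ≡ 42·2: 42·2 = 84 ≡ 31. So 2^33 ≡ 31 (mod 53).
Hence h⁻¹(2) = 31.

31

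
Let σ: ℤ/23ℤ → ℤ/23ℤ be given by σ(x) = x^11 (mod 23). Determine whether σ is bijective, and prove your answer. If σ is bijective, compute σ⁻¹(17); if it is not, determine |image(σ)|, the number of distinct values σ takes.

σ(1) = 1^11 = 1.
σ(2): Repeated squaring mod 23: 2^1 ≡ 2, 2^2 ≡ 2² = 4, 2^4 ≡ 4² = 16, 2^8 ≡ 16² = 256 ≡ 3. Since 11 = 8 + 2 + 1, 2^11 ≡ 3·4·2: 3·4 = 12, then 12·2 = 24 ≡ 1. So 2^11 ≡ 1 (mod 23).
So σ(1) = σ(2) = 1 while 1 ≠ 2, hence σ is not injective, hence not bijective.
Since σ is not bijective, we determine |image(σ)|. Computing x^11 mod 23 for each x (by repeated squaring, reducing mod 23 at every step), the values σ(0), σ(1), …, σ(22) are: 0, 1, 1, 1, 1, 22, 1, 22, 1, 1, 22, 22, 1, 1, 22, 22, 1, 22, 1, 22, 22, 22, 22.
The distinct values are {0, 1, 22}; there are 3 of them.

3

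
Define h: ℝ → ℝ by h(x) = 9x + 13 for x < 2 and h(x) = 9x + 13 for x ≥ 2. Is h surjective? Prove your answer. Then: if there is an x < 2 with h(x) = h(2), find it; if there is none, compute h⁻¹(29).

Both pieces are strictly increasing (slopes 9 and 9), so each is injective on its own interval.
The left piece maps (−∞, 2) onto (−∞, 31); the right piece maps [2, ∞) onto [31, ∞).
These images together cover ℝ, so h is surjective.
Because the two images are disjoint, no x < 2 has h(x) = h(2), so we compute h⁻¹(29): 29 lies in (−∞, 31), so solve 9x + 13 = 29: x = (29 − 13)/9 = 16/9.

16/9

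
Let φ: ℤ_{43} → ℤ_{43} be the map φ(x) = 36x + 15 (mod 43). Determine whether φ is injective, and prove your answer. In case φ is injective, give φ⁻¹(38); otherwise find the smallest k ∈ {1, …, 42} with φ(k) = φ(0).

9

Suppose φ(x_1) = φ(x_2) in ℤ_{43}. Then 36x_1 + 15 ≡ 36x_2 + 15 (mod 43), hence 36(x_1 − x_2) ≡ 0 (mod 43).
Since gcd(36, 43) = 1, 36 is invertible modulo 43, therefore x_1 − x_2 ≡ 0 (mod 43), i.e. x_1 = x_2.
Therefore φ is injective.
We now compute 36⁻¹ mod 43 explicitly. Euclid's algorithm: 43 = 1·36 + 7, 36 = 5·7 + 1; back-substituting gives 1 = 6·36 − 5·43, so 36⁻¹ ≡ 6 (mod 43).
Since φ is injective, we find φ⁻¹(38): we need 36x ≡ 38 − 15 ≡ 23 (mod 43). Using 36⁻¹ = 6: x ≡ 6·23 = 138 = 3·43 + 9, so x = 9.
Check: φ(9) = 36·9 + 15 = 339 = 7·43 + 38 ≡ 38 (mod 43).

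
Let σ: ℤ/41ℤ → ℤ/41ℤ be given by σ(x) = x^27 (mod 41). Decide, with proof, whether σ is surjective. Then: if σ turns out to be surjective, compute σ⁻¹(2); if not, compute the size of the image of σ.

Since 41 is prime, the nonzero elements of ℤ/41ℤ form a cyclic group of order 40.
As gcd(27, 40) = 1, raising to the 27th power is a bijection on this group: if a^27 ≡ b^27 then (ab^{−1})^27 = 1, and the only element of order dividing gcd(27, 40) = 1 is 1, so a = b.
With σ(0) = 0 this makes σ injective on all of ℤ/41ℤ, hence bijective (finite equal-size domain and codomain). In particular σ is surjective.
Since σ is surjective, we find the preimage of 2. The inverse of x ↦ x^27 on (ℤ/41ℤ)^× is x ↦ x^3, because 27·3 = 81 = 2·40 + 1 ≡ 1 (mod 40) and x^{40} = 1 for x ≠ 0 (Fermat). So σ⁻¹(2) = 2^3 mod 41.
Repeated squaring mod 41: 2^1 ≡ 2, 2^2 ≡ 2² = 4. Since 3 = 2 + 1, 2^3 ≡ 4·2: 4·2 = 8. So 2^3 ≡ 8 (mod 41).
Hence σ⁻¹(2) = 8.

8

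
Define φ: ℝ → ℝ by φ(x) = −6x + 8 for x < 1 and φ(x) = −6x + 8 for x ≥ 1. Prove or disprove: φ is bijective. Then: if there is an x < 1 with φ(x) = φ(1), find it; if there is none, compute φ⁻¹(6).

1/3

Both pieces are strictly decreasing (slopes −6 and −6), so each is injective on its own interval.
The left piece maps (−∞, 1) onto (2, ∞); the right piece maps [1, ∞) onto (−∞, 2].
Since 2 = 2, the images partition ℝ: φ is injective and surjective, hence bijective.
Because the two images are disjoint, no x < 1 has φ(x) = φ(1), so we compute φ⁻¹(6): 6 lies in (2, ∞), so solve −6x + 8 = 6: x = (6 − 8)/(−6) = 1/3.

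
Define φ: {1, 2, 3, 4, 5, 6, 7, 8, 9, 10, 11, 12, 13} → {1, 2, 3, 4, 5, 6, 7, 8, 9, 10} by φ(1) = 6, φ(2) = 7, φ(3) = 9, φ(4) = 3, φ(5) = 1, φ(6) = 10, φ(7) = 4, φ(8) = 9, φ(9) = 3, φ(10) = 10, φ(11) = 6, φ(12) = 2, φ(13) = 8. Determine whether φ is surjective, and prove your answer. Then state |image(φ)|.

9

No element maps to 5, so φ is not surjective.
The image of φ is {1, 2, 3, 4, 6, 7, 8, 9, 10}, which has 9 elements.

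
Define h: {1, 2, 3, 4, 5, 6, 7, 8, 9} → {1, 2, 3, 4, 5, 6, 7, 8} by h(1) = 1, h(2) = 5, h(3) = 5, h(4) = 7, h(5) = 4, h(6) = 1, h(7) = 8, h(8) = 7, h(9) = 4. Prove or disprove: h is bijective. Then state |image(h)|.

h(2) = 5 = h(3) with 2 ≠ 3, so h is not injective, hence not bijective.
The image of h is {1, 4, 5, 7, 8}, which has 5 elements.

5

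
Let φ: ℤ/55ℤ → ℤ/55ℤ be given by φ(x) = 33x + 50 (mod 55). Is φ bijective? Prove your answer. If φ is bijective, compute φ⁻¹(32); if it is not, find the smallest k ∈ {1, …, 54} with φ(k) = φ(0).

5

We have gcd(33, 55) = 11 > 1. Taking u = 0 and v = 5: φ(0) = 50 and φ(5) = 33·5 + 50 = 215 ≡ 50 (mod 55).
So φ(0) = φ(5) while 0 ≠ 5, so φ is not injective, hence not bijective.
Since φ is not bijective, we find the least positive k with φ(k) = φ(0): this means 33k ≡ 0 (mod 55), i.e. 55 ∣ 33k. Since gcd(33, 55) = 11, dividing through by 11 this holds exactly when 5 ∣ 3k, and as gcd(3, 5) = 1, exactly when 5 ∣ k.
The smallest positive such k is 5.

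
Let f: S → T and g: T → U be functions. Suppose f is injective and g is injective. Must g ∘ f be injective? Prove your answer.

injective

Suppose (g ∘ f)(u) = (g ∘ f)(v), i.e. g(f(u)) = g(f(v)).
Since g is injective, f(u) = f(v). Since f is injective, u = v. Therefore g ∘ f is injective.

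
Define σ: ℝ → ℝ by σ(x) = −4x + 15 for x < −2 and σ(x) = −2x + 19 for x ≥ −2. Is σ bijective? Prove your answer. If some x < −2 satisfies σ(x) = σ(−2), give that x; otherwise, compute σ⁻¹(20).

Both pieces are strictly decreasing (slopes −4 and −2), so each is injective on its own interval.
The left piece maps (−∞, −2) onto (23, ∞); the right piece maps [−2, ∞) onto (−∞, 23].
Since 23 = 23, the images partition ℝ: σ is injective and surjective, hence bijective.
Because the two images are disjoint, no x < −2 has σ(x) = σ(−2), so we compute σ⁻¹(20): 20 lies in (−∞, 23], so solve −2x + 19 = 20: x = (20 − 19)/(−2) = −1/2.

-1/2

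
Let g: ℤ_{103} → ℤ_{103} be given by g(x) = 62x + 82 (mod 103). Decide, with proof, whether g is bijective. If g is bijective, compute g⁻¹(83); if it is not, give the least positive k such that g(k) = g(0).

5

Recall that g is injective when g(a) = g(b) forces a = b.
If g(a) = g(b), then 62a ≡ 62b (mod 103). Because gcd(62, 103) = 1, we may cancel 62 to get a ≡ b (mod 103).
We now compute 62⁻¹ mod 103 explicitly. Euclid's algorithm: 103 = 1·62 + 41, 62 = 1·41 + 21, 41 = 1·21 + 20, 21 = 1·20 + 1; back-substituting gives 1 = 5·62 − 3·103, so 62⁻¹ ≡ 5 (mod 103).
Then y ↦ 5(y − 82) is a two-sided inverse to g, so every y ∈ ℤ_{103} has a preimage.
So g is bijective.
Since g is bijective, we compute g⁻¹(83): solve 62x + 82 ≡ 83 (mod 103), i.e. 62x ≡ 1 (mod 103).
Multiplying by 62⁻¹ = 5 gives x ≡ 5·1 = 5 ≡ 5 (mod 103).
Check: g(5) = 62·5 + 82 = 392 = 3·103 + 83 ≡ 83 (mod 103).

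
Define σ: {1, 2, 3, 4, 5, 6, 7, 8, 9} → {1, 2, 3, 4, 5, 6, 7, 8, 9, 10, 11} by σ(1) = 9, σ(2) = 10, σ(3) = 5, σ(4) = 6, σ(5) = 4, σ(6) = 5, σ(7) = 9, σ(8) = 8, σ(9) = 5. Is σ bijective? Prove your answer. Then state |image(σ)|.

σ(3) = 5 = σ(6) with 3 ≠ 6, so σ is not injective, hence not bijective.
The image of σ is {4, 5, 6, 8, 9, 10}, which has 6 elements.

6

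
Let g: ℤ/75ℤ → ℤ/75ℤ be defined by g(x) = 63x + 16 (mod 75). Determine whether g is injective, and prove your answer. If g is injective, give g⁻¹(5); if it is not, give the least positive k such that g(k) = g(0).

We have gcd(63, 75) = 3 > 1. Taking x_1 = 0 and x_2 = 25: g(0) = 16 and g(25) = 63·25 + 16 = 1591 ≡ 16 (mod 75).
So g(0) = g(25) while 0 ≠ 25, so g is not injective.
Since g is not injective, we find the least positive k with g(k) = g(0): this means 63k ≡ 0 (mod 75), i.e. 75 ∣ 63k. Since gcd(63, 75) = 3, dividing through by 3 this holds exactly when 25 ∣ 21k, and as gcd(21, 25) = 1, exactly when 25 ∣ k.
The smallest positive such k is 25.

25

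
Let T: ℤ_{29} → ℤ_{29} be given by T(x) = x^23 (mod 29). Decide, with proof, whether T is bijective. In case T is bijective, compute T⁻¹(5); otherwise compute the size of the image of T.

Since 29 is prime, the nonzero elements of ℤ_{29} form a cyclic group of order 28.
As gcd(23, 28) = 1, raising to the 23rd power is a bijection on this group: if a^23 ≡ b^23 then (ab^{−1})^23 = 1, and the only element of order dividing gcd(23, 28) = 1 is 1, so a = b.
With T(0) = 0 this makes T injective on all of ℤ_{29}, hence bijective (finite equal-size domain and codomain). In particular T is bijective.
Since T is bijective, we find the preimage of 5. The inverse of x ↦ x^23 on (ℤ_{29})^× is x ↦ x^11, because 23·11 = 253 = 9·28 + 1 ≡ 1 (mod 28) and x^{28} = 1 for x ≠ 0 (Fermat). So T⁻¹(5) = 5^11 mod 29.
Repeated squaring mod 29: 5^1 ≡ 5, 5^2 ≡ 5² = 25, 5^4 ≡ 25² = 625 ≡ 16, 5^8 ≡ 16² = 256 ≡ 24. Since 11 = 8 + 2 + 1, 5^11 ≡ 24·25·5: 24·25 = 600 ≡ 20, then 20·5 = 100 ≡ 13. So 5^11 ≡ 13 (mod 29).
Hence T⁻¹(5) = 13.

13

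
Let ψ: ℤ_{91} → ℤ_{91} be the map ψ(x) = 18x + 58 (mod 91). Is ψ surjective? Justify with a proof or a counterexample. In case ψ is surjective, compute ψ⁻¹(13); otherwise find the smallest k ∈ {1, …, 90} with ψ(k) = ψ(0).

43

Since gcd(18, 91) = 1, 18 is invertible modulo 91. Euclid's algorithm: 91 = 5·18 + 1; back-substituting gives 1 = 86·18 − 17·91, so 18⁻¹ ≡ 86 (mod 91).
For any y ∈ ℤ_{91}, x = 86(y − 58) mod 91 satisfies ψ(x) = 18·86(y − 58) + 58 ≡ y (since 18·86 ≡ 1 mod 91). So every y has a preimage.
Therefore ψ is surjective.
Since ψ is surjective, we compute ψ⁻¹(13): solve 18x + 58 ≡ 13 (mod 91), i.e. 18x ≡ 46 (mod 91).
Multiplying by 18⁻¹ = 86 gives x ≡ 86·46 = 3956 = 43·91 + 43 ≡ 43 (mod 91).
Check: ψ(43) = 18·43 + 58 = 832 = 9·91 + 13 ≡ 13 (mod 91).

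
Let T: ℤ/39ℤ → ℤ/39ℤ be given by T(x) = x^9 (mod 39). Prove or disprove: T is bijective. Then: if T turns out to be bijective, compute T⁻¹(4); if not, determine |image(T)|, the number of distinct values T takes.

15

T(2): Repeated squaring mod 39: 2^1 ≡ 2, 2^2 ≡ 2² = 4, 2^4 ≡ 4² = 16, 2^8 ≡ 16² = 256 ≡ 22. Since 9 = 8 + 1, 2^9 ≡ 22·2: 22·2 = 44 ≡ 5. So 2^9 ≡ 5 (mod 39).
T(5): Repeated squaring mod 39: 5^1 ≡ 5, 5^2 ≡ 5² = 25, 5^4 ≡ 25² = 625 ≡ 1, 5^8 ≡ 1² = 1. Since 9 = 8 + 1, 5^9 ≡ 1·5: 1·5 = 5. So 5^9 ≡ 5 (mod 39).
So T(2) = T(5) = 5 while 2 ≠ 5, therefore T is not injective, hence not bijective.
Since T is not bijective, we determine |image(T)|. Computing x^9 mod 39 for each x (by repeated squaring, reducing mod 39 at every step), the values T(0), T(1), …, T(38) are: 0, 1, 5, 27, 25, 5, 18, 34, 8, 27, 25, 8, 12, 13, 14, 18, 1, 38, 18, 31, 8, 21, 1, 38, 21, 25, 26, 27, 31, 14, 12, 31, 5, 21, 34, 14, 12, 34, 38.
The distinct values are {0, 1, 5, 8, 12, 13, 14, 18, 21, 25, 26, 27, 31, 34, 38}; there are 15 of them.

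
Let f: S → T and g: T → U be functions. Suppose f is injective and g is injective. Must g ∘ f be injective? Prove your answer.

injective

Suppose (g ∘ f)(s) = (g ∘ f)(t), i.e. g(f(s)) = g(f(t)).
Since g is injective, f(s) = f(t). Since f is injective, s = t. Hence g ∘ f is injective.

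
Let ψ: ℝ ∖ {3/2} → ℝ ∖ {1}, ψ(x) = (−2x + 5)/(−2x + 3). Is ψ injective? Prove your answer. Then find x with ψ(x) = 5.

5/4

Suppose ψ(s) = ψ(t). Cross-multiplying: (−2s + 5)(−2t + 3) = (−2t + 5)(−2s + 3).
Expanding both sides and cancelling the symmetric terms leaves 4·(s − t) = 0. Since 4 ≠ 0, s = t. So ψ is injective.
Solving ψ(x) = 5: cross-multiplying gives −2x + 5 = 5(−2x + 3), which rearranges to 8x = 10, so x = 5/4.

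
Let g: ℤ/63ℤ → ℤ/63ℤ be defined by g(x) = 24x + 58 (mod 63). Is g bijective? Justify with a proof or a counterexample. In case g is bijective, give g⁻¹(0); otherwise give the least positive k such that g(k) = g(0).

21

We have gcd(24, 63) = 3 > 1. Taking u = 0 and v = 21: g(0) = 58 and g(21) = 24·21 + 58 = 562 ≡ 58 (mod 63).
So g(0) = g(21) while 0 ≠ 21, therefore g is not injective, hence not bijective.
Since g is not bijective, we find the least positive k with g(k) = g(0): this means 24k ≡ 0 (mod 63), i.e. 63 ∣ 24k. Since gcd(24, 63) = 3, dividing through by 3 this holds exactly when 21 ∣ 8k, and as gcd(8, 21) = 1, exactly when 21 ∣ k.
The smallest positive such k is 21.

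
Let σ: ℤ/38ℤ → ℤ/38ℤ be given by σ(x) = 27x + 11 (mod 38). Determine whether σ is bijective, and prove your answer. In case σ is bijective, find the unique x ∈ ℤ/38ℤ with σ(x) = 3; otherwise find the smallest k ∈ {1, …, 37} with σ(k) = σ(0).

If σ(s) = σ(t), then 27s ≡ 27t (mod 38). Because gcd(27, 38) = 1, we may cancel 27 to get s ≡ t (mod 38).
We now compute 27⁻¹ mod 38 explicitly. Euclid's algorithm: 38 = 1·27 + 11, 27 = 2·11 + 5, 11 = 2·5 + 1; back-substituting gives 1 = 31·27 − 22·38, so 27⁻¹ ≡ 31 (mod 38).
For any y ∈ ℤ/38ℤ, x = 31(y − 11) mod 38 satisfies σ(x) = 27·31(y − 11) + 11 ≡ y (since 27·31 ≡ 1 mod 38). So every y has a preimage.
Hence σ is bijective.
Since σ is bijective, we find σ⁻¹(3): we need 27x ≡ 3 − 11 ≡ 30 (mod 38). Using 27⁻¹ = 31: x ≡ 31·30 = 930 = 24·38 + 18, so x = 18.
Check: σ(18) = 27·18 + 11 = 497 = 13·38 + 3 ≡ 3 (mod 38).

18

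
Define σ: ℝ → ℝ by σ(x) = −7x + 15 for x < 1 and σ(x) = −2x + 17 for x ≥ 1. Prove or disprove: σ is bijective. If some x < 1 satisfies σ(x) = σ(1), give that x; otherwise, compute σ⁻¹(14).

Both pieces are strictly decreasing (slopes −7 and −2), so each is injective on its own interval.
The left piece maps (−∞, 1) onto (8, ∞); the right piece maps [1, ∞) onto (−∞, 15].
These images overlap. In particular σ(1) = 15 (right piece), and solving −7x + 15 = 15 on the left piece gives x = 0 < 1.
So σ(0) = σ(1) with 0 ≠ 1, and σ is not injective, hence not bijective. This x = 0 is the requested value below 1.

0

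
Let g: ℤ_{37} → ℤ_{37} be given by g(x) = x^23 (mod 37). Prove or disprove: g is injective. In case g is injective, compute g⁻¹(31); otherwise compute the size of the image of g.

Since 37 is prime, the nonzero elements of ℤ_{37} form a cyclic group of order 36.
As gcd(23, 36) = 1, raising to the 23rd power is a bijection on this group: if s^23 ≡ t^23 then (st^{−1})^23 = 1, and the only element of order dividing gcd(23, 36) = 1 is 1, so s = t.
With g(0) = 0 this makes g injective on all of ℤ_{37}, hence bijective (finite equal-size domain and codomain). In particular g is injective.
Since g is injective, we find the preimage of 31. The inverse of x ↦ x^23 on (ℤ_{37})^× is x ↦ x^11, because 23·11 = 253 = 7·36 + 1 ≡ 1 (mod 36) and x^{36} = 1 for x ≠ 0 (Fermat). So g⁻¹(31) = 31^11 mod 37.
Repeated squaring mod 37: 31^1 ≡ 31, 31^2 ≡ 31² = 961 ≡ 36, 31^4 ≡ 36² = 1296 ≡ 1, 31^8 ≡ 1² = 1. Since 11 = 8 + 2 + 1, 31^11 ≡ 1·36·31: 1·36 = 36, then 36·31 = 1116 ≡ 6. So 31^11 ≡ 6 (mod 37).
Hence g⁻¹(31) = 6.

6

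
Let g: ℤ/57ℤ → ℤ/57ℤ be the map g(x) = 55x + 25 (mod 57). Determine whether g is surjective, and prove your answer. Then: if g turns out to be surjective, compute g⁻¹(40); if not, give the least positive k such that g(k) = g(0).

21

Since gcd(55, 57) = 1, 55 is invertible modulo 57. Euclid's algorithm: 57 = 1·55 + 2, 55 = 27·2 + 1; back-substituting gives 1 = 28·55 − 27·57, so 55⁻¹ ≡ 28 (mod 57).
Then y ↦ 28(y − 25) is a two-sided inverse to g, so every y ∈ ℤ/57ℤ has a preimage.
So g is surjective.
Since g is surjective, we find g⁻¹(40): we need 55x ≡ 40 − 25 ≡ 15 (mod 57). Using 55⁻¹ = 28: x ≡ 28·15 = 420 = 7·57 + 21, so x = 21.
Check: g(21) = 55·21 + 25 = 1180 = 20·57 + 40 ≡ 40 (mod 57).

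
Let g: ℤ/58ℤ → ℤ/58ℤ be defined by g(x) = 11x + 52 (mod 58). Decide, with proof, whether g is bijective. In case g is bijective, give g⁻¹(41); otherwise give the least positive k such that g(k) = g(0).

57

If g(u) = g(v), then 11u ≡ 11v (mod 58). Because gcd(11, 58) = 1, we may cancel 11 to get u ≡ v (mod 58).
We now compute 11⁻¹ mod 58 explicitly. Euclid's algorithm: 58 = 5·11 + 3, 11 = 3·3 + 2, 3 = 1·2 + 1; back-substituting gives 1 = 37·11 − 7·58, so 11⁻¹ ≡ 37 (mod 58).
Then y ↦ 37(y − 52) is a two-sided inverse to g, so every y ∈ ℤ/58ℤ has a preimage.
Thus g is bijective.
Since g is bijective, we find g⁻¹(41): we need 11x ≡ 41 − 52 ≡ 47 (mod 58). Using 11⁻¹ = 37: x ≡ 37·47 = 1739 = 29·58 + 57, so x = 57.
Check: g(57) = 11·57 + 52 = 679 = 11·58 + 41 ≡ 41 (mod 58).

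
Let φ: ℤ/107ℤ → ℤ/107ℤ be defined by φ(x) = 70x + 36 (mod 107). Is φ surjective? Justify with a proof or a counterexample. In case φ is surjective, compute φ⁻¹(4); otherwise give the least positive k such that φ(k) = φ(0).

Since gcd(70, 107) = 1, 70 is invertible modulo 107. Euclid's algorithm: 107 = 1·70 + 37, 70 = 1·37 + 33, 37 = 1·33 + 4, 33 = 8·4 + 1; back-substituting gives 1 = 26·70 − 17·107, so 70⁻¹ ≡ 26 (mod 107).
Then y ↦ 26(y − 36) is a two-sided inverse to φ, so every y ∈ ℤ/107ℤ has a preimage.
Hence φ is surjective.
Since φ is surjective, we compute φ⁻¹(4): solve 70x + 36 ≡ 4 (mod 107), i.e. 70x ≡ 75 (mod 107).
Multiplying by 70⁻¹ = 26 gives x ≡ 26·75 = 1950 = 18·107 + 24 ≡ 24 (mod 107).
Check: φ(24) = 70·24 + 36 = 1716 = 16·107 + 4 ≡ 4 (mod 107).

24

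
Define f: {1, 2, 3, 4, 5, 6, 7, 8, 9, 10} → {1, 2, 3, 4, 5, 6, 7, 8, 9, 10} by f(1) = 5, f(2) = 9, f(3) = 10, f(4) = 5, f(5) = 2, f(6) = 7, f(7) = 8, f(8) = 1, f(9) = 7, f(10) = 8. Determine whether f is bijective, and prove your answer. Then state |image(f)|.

7

f(1) = 5 = f(4) with 1 ≠ 4, so f is not injective, hence not bijective.
The image of f is {1, 2, 5, 7, 8, 9, 10}, which has 7 elements.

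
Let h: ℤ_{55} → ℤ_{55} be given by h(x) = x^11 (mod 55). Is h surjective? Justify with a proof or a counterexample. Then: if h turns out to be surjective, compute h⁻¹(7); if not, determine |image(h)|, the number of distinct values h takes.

Computing x^11 mod 55 for each x (by repeated squaring, reducing mod 55 at every step), the values h(0), h(1), …, h(54) are: 0, 1, 13, 47, 4, 5, 6, 18, 52, 9, 10, 11, 23, 2, 14, 15, 16, 28, 7, 19, 20, 21, 33, 12, 24, 25, 26, 38, 17, 29, 30, 31, 43, 22, 34, 35, 36, 48, 27, 39, 40, 41, 53, 32, 44, 45, 46, 3, 37, 49, 50, 51, 8, 42, 54.
Every element of ℤ_{55} appears exactly once in this list, so h is a bijection, and in particular surjective.
Since h is surjective, we read off the preimage of 7 from the same table: h(18) = 7, so h⁻¹(7) = 18.

18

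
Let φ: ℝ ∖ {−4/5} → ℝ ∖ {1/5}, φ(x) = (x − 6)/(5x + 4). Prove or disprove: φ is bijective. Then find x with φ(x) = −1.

1/3

Suppose φ(u) = φ(v). Cross-multiplying: (u − 6)(5v + 4) = (v − 6)(5u + 4).
Expanding both sides and cancelling the symmetric terms leaves 34·(u − v) = 0. Since 34 ≠ 0, u = v. Hence φ is injective.
For any y ≠ 1/5, solving y(5x + 4) = x − 6 for x gives a well-defined x ≠ −4/5. So φ is surjective.
Therefore φ is bijective.
Solving φ(x) = −1: cross-multiplying gives x − 6 = −1(5x + 4), which rearranges to 6x = 2, so x = 1/3.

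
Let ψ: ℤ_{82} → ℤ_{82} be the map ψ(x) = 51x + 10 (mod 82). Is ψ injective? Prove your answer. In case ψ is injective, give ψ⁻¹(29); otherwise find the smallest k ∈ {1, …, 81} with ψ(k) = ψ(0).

47

Suppose ψ(x_1) = ψ(x_2) in ℤ_{82}. Then 51x_1 + 10 ≡ 51x_2 + 10 (mod 82), thus 51(x_1 − x_2) ≡ 0 (mod 82).
Since gcd(51, 82) = 1, 51 is invertible modulo 82, therefore x_1 − x_2 ≡ 0 (mod 82), i.e. x_1 = x_2.
Therefore ψ is injective.
We now compute 51⁻¹ mod 82 explicitly. Euclid's algorithm: 82 = 1·51 + 31, 51 = 1·31 + 20, 31 = 1·20 + 11, 20 = 1·11 + 9, 11 = 1·9 + 2, 9 = 4·2 + 1; back-substituting gives 1 = 37·51 − 23·82, so 51⁻¹ ≡ 37 (mod 82).
Since ψ is injective, we find ψ⁻¹(29): we need 51x ≡ 29 − 10 ≡ 19 (mod 82). Using 51⁻¹ = 37: x ≡ 37·19 = 703 = 8·82 + 47, so x = 47.
Check: ψ(47) = 51·47 + 10 = 2407 = 29·82 + 29 ≡ 29 (mod 82).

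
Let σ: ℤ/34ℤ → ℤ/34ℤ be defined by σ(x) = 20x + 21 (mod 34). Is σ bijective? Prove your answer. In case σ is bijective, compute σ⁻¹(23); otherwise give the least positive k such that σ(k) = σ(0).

17

We have gcd(20, 34) = 2 > 1. Taking x_1 = 0 and x_2 = 17: σ(0) = 21 and σ(17) = 20·17 + 21 = 361 ≡ 21 (mod 34).
So σ(0) = σ(17) while 0 ≠ 17, so σ is not injective, hence not bijective.
Since σ is not bijective, we find the least positive k with σ(k) = σ(0): this means 20k ≡ 0 (mod 34), i.e. 34 ∣ 20k. Since gcd(20, 34) = 2, dividing through by 2 this holds exactly when 17 ∣ 10k, and as gcd(10, 17) = 1, exactly when 17 ∣ k.
The smallest positive such k is 17.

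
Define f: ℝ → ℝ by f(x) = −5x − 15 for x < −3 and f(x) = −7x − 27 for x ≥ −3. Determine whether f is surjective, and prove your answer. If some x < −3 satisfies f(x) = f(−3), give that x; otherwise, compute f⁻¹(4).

Both pieces are strictly decreasing (slopes −5 and −7), so each is injective on its own interval.
The left piece maps (−∞, −3) onto (0, ∞); the right piece maps [−3, ∞) onto (−∞, −6].
The union (0, ∞) ∪ (−∞, −6] omits the interval between 0 and −6; in particular 0 has no preimage. So f is not surjective.
Because the two images are disjoint, no x < −3 has f(x) = f(−3), so we compute f⁻¹(4): 4 lies in (0, ∞), so solve −5x − 15 = 4: x = (4 + 15)/(−5) = −19/5.

-19/5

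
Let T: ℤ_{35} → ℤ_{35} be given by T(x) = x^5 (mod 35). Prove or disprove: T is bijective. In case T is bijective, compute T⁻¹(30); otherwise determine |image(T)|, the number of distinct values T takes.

Computing x^5 mod 35 for each x (by repeated squaring, reducing mod 35 at every step), the values T(0), T(1), …, T(34) are: 0, 1, 32, 33, 9, 10, 6, 7, 8, 4, 5, 16, 17, 13, 14, 15, 11, 12, 23, 24, 20, 21, 22, 18, 19, 30, 31, 27, 28, 29, 25, 26, 2, 3, 34.
Every element of ℤ_{35} appears exactly once in this list, so T is a bijection, and in particular bijective.
Since T is bijective, we read off the preimage of 30 from the same table: T(25) = 30, so T⁻¹(30) = 25.

25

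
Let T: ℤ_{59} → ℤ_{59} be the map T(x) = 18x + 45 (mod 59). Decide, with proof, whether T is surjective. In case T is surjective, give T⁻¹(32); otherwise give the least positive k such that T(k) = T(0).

Since gcd(18, 59) = 1, 18 is invertible modulo 59. Euclid's algorithm: 59 = 3·18 + 5, 18 = 3·5 + 3, 5 = 1·3 + 2, 3 = 1·2 + 1; back-substituting gives 1 = 23·18 − 7·59, so 18⁻¹ ≡ 23 (mod 59).
For any y ∈ ℤ_{59}, x = 23(y − 45) mod 59 satisfies T(x) = 18·23(y − 45) + 45 ≡ y (since 18·23 ≡ 1 mod 59). So every y has a preimage.
So T is surjective.
Since T is surjective, we compute T⁻¹(32): solve 18x + 45 ≡ 32 (mod 59), i.e. 18x ≡ 46 (mod 59).
Multiplying by 18⁻¹ = 23 gives x ≡ 23·46 = 1058 = 17·59 + 55 ≡ 55 (mod 59).
Check: T(55) = 18·55 + 45 = 1035 = 17·59 + 32 ≡ 32 (mod 59).

55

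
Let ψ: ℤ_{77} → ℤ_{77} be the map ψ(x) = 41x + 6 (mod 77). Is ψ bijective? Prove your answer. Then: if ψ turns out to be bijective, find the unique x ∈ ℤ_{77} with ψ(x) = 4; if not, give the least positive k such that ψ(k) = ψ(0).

30

If ψ(s) = ψ(t), then 41s ≡ 41t (mod 77). Because gcd(41, 77) = 1, we may cancel 41 to get s ≡ t (mod 77).
We now compute 41⁻¹ mod 77 explicitly. Euclid's algorithm: 77 = 1·41 + 36, 41 = 1·36 + 5, 36 = 7·5 + 1; back-substituting gives 1 = 62·41 − 33·77, so 41⁻¹ ≡ 62 (mod 77).
For any y ∈ ℤ_{77}, x = 62(y − 6) mod 77 satisfies ψ(x) = 41·62(y − 6) + 6 ≡ y (since 41·62 ≡ 1 mod 77). So every y has a preimage.
Hence ψ is bijective.
Since ψ is bijective, we compute ψ⁻¹(4): solve 41x + 6 ≡ 4 (mod 77), i.e. 41x ≡ 75 (mod 77).
Multiplying by 41⁻¹ = 62 gives x ≡ 62·75 = 4650 = 60·77 + 30 ≡ 30 (mod 77).
Check: ψ(30) = 41·30 + 6 = 1236 = 16·77 + 4 ≡ 4 (mod 77).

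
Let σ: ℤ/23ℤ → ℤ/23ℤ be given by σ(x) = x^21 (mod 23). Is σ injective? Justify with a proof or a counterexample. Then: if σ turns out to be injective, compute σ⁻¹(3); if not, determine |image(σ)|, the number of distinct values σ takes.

Since 23 is prime, the nonzero elements of ℤ/23ℤ form a cyclic group of order 22.
As gcd(21, 22) = 1, raising to the 21st power is a bijection on this group: if u^21 ≡ v^21 then (uv^{−1})^21 = 1, and the only element of order dividing gcd(21, 22) = 1 is 1, so u = v.
With σ(0) = 0 this makes σ injective on all of ℤ/23ℤ, hence bijective (finite equal-size domain and codomain). In particular σ is injective.
Since σ is injective, we find the preimage of 3. The inverse of x ↦ x^21 on (ℤ/23ℤ)^× is x ↦ x^21, because 21·21 = 441 = 20·22 + 1 ≡ 1 (mod 22) and x^{22} = 1 for x ≠ 0 (Fermat). So σ⁻¹(3) = 3^21 mod 23.
Repeated squaring mod 23: 3^1 ≡ 3, 3^2 ≡ 3² = 9, 3^4 ≡ 9² = 81 ≡ 12, 3^8 ≡ 12² = 144 ≡ 6, 3^16 ≡ 6² = 36 ≡ 13. Since 21 = 16 + 4 + 1, 3^21 ≡ 13·12·3: 13·12 = 156 ≡ 18, then 18·3 = 54 ≡ 8. So 3^21 ≡ 8 (mod 23).
Hence σ⁻¹(3) = 8.

8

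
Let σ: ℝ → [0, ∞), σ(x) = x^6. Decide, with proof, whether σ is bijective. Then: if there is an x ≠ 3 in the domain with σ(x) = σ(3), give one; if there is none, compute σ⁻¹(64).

σ(3) = 729 = (−3)^6 = σ(−3) (since 6 is even), with 3 ≠ −3. So σ is not injective, hence not bijective.
For the follow-up, such an x exists: taking x = −3 ∈ ℝ gives σ(−3) = 729 = σ(3) with −3 ≠ 3.

-3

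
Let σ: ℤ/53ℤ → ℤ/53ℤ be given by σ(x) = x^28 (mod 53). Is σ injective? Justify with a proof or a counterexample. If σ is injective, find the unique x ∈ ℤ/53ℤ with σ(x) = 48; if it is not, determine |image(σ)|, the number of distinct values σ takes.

σ(2): Repeated squaring mod 53: 2^1 ≡ 2, 2^2 ≡ 2² = 4, 2^4 ≡ 4² = 16, 2^8 ≡ 16² = 256 ≡ 44, 2^16 ≡ 44² = 1936 ≡ 28. Since 28 = 16 + 8 + 4, 2^28 ≡ 28·44·16: 28·44 = 1232 ≡ 13, then 13·16 = 208 ≡ 49. So 2^28 ≡ 49 (mod 53).
σ(7): Repeated squaring mod 53: 7^1 ≡ 7, 7^2 ≡ 7² = 49, 7^4 ≡ 49² = 2401 ≡ 16, 7^8 ≡ 16² = 256 ≡ 44, 7^16 ≡ 44² = 1936 ≡ 28. Since 28 = 16 + 8 + 4, 7^28 ≡ 28·44·16: 28·44 = 1232 ≡ 13, then 13·16 = 208 ≡ 49. So 7^28 ≡ 49 (mod 53).
So σ(2) = σ(7) = 49 while 2 ≠ 7, thus σ is not injective.
Since σ is not injective, we determine |image(σ)|. Computing x^28 mod 53 for each x (by repeated squaring, reducing mod 53 at every step), the values σ(0), σ(1), …, σ(52) are: 0, 1, 49, 44, 16, 28, 36, 49, 42, 28, 47, 15, 15, 10, 16, 13, 44, 24, 47, 10, 24, 36, 46, 1, 46, 42, 13, 13, 42, 46, 1, 46, 36, 24, 10, 47, 24, 44, 13, 16, 10, 15, 15, 47, 28, 42, 49, 36, 28, 16, 44, 49, 1.
The distinct values are {0, 1, 10, 13, 15, 16, 24, 28, 36, 42, 44, 46, 47, 49}; there are 14 of them.

14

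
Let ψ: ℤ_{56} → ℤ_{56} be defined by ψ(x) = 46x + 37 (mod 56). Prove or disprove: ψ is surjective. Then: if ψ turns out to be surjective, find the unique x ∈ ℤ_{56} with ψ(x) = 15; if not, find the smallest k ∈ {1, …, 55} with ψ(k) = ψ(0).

28

Recall: ψ is surjective if every y in the codomain equals ψ(x) for some x in the domain.
Since gcd(46, 56) = 2, we have 46x ≡ 0 (mod 2) for all x, so ψ(x) ≡ 1 (mod 2).
But 0 ≢ 1 (mod 2), so 0 ∈ ℤ_{56} has no preimage. Thus ψ is not surjective.
Since ψ is not surjective, we find the least positive k with ψ(k) = ψ(0): this means 46k ≡ 0 (mod 56), i.e. 56 ∣ 46k. Since gcd(46, 56) = 2, dividing through by 2 this holds exactly when 28 ∣ 23k, and as gcd(23, 28) = 1, exactly when 28 ∣ k.
The smallest positive such k is 28.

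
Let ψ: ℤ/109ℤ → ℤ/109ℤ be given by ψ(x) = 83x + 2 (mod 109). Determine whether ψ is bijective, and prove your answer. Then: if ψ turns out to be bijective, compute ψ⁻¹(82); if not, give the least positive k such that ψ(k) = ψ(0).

Suppose ψ(u) = ψ(v) in ℤ/109ℤ. Then 83u + 2 ≡ 83v + 2 (mod 109), therefore 83(u − v) ≡ 0 (mod 109).
Since gcd(83, 109) = 1, 83 is invertible modulo 109, hence u − v ≡ 0 (mod 109), i.e. u = v.
We now compute 83⁻¹ mod 109 explicitly. Euclid's algorithm: 109 = 1·83 + 26, 83 = 3·26 + 5, 26 = 5·5 + 1; back-substituting gives 1 = 88·83 − 67·109, so 83⁻¹ ≡ 88 (mod 109).
For any y ∈ ℤ/109ℤ, x = 88(y − 2) mod 109 satisfies ψ(x) = 83·88(y − 2) + 2 ≡ y (since 83·88 ≡ 1 mod 109). So every y has a preimage.
So ψ is bijective.
Since ψ is bijective, we find ψ⁻¹(82): we need 83x ≡ 82 − 2 ≡ 80 (mod 109). Using 83⁻¹ = 88: x ≡ 88·80 = 7040 = 64·109 + 64, so x = 64.
Check: ψ(64) = 83·64 + 2 = 5314 = 48·109 + 82 ≡ 82 (mod 109).

64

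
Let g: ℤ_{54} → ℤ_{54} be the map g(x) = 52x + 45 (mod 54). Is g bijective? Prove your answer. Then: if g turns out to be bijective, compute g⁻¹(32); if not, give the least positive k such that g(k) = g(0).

We have gcd(52, 54) = 2 > 1. Taking s = 0 and t = 27: g(0) = 45 and g(27) = 52·27 + 45 = 1449 ≡ 45 (mod 54).
So g(0) = g(27) while 0 ≠ 27, so g is not injective, hence not bijective.
Since g is not bijective, we find the least positive k with g(k) = g(0): this means 52k ≡ 0 (mod 54), i.e. 54 ∣ 52k. Since gcd(52, 54) = 2, dividing through by 2 this holds exactly when 27 ∣ 26k, and as gcd(26, 27) = 1, exactly when 27 ∣ k.
The smallest positive such k is 27.

27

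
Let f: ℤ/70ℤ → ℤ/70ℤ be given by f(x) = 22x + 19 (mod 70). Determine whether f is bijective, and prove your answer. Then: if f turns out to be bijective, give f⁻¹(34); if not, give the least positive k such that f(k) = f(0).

By definition, f is injective if f(a) = f(b) implies a = b.
We have gcd(22, 70) = 2 > 1. Taking a = 0 and b = 35: f(0) = 19 and f(35) = 22·35 + 19 = 789 ≡ 19 (mod 70).
So f(0) = f(35) while 0 ≠ 35, so f is not injective, hence not bijective.
Since f is not bijective, we find the least positive k with f(k) = f(0): this means 22k ≡ 0 (mod 70), i.e. 70 ∣ 22k. Since gcd(22, 70) = 2, dividing through by 2 this holds exactly when 35 ∣ 11k, and as gcd(11, 35) = 1, exactly when 35 ∣ k.
The smallest positive such k is 35.

35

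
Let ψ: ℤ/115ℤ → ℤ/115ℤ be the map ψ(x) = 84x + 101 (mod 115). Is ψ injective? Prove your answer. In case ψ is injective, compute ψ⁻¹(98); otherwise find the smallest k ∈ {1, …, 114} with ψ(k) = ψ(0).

78

Recall: ψ is injective if ψ(x_1) = ψ(x_2) implies x_1 = x_2.
Suppose ψ(x_1) = ψ(x_2) in ℤ/115ℤ. Then 84x_1 + 101 ≡ 84x_2 + 101 (mod 115), therefore 84(x_1 − x_2) ≡ 0 (mod 115).
Since gcd(84, 115) = 1, 84 is invertible modulo 115, thus x_1 − x_2 ≡ 0 (mod 115), i.e. x_1 = x_2.
So ψ is injective.
We now compute 84⁻¹ mod 115 explicitly. Euclid's algorithm: 115 = 1·84 + 31, 84 = 2·31 + 22, 31 = 1·22 + 9, 22 = 2·9 + 4, 9 = 2·4 + 1; back-substituting gives 1 = 89·84 − 65·115, so 84⁻¹ ≡ 89 (mod 115).
Since ψ is injective, we compute ψ⁻¹(98): solve 84x + 101 ≡ 98 (mod 115), i.e. 84x ≡ 112 (mod 115).
Multiplying by 84⁻¹ = 89 gives x ≡ 89·112 = 9968 = 86·115 + 78 ≡ 78 (mod 115).
Check: ψ(78) = 84·78 + 101 = 6653 = 57·115 + 98 ≡ 98 (mod 115).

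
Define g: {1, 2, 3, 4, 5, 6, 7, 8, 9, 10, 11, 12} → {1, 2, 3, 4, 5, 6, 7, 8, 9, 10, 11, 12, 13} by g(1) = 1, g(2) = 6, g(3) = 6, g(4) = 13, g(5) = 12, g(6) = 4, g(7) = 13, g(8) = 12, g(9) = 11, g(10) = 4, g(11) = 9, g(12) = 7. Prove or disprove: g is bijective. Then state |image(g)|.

8

g(2) = 6 = g(3) with 2 ≠ 3, so g is not injective, hence not bijective.
The image of g is {1, 4, 6, 7, 9, 11, 12, 13}, which has 8 elements.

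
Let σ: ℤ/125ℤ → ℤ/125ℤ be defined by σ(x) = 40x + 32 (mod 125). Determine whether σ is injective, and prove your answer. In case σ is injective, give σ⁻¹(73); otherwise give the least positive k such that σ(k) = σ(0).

Recall: σ is injective when σ(u) = σ(v) forces u = v.
We have gcd(40, 125) = 5 > 1. Taking u = 0 and v = 25: σ(0) = 32 and σ(25) = 40·25 + 32 = 1032 ≡ 32 (mod 125).
So σ(0) = σ(25) while 0 ≠ 25, hence σ is not injective.
Since σ is not injective, we find the least positive k with σ(k) = σ(0): this means 40k ≡ 0 (mod 125), i.e. 125 ∣ 40k. Since gcd(40, 125) = 5, dividing through by 5 this holds exactly when 25 ∣ 8k, and as gcd(8, 25) = 1, exactly when 25 ∣ k.
The smallest positive such k is 25.

25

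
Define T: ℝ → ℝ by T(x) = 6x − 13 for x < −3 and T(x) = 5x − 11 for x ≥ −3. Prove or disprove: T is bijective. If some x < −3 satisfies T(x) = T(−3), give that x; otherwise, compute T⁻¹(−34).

-7/2

Both pieces are strictly increasing (slopes 6 and 5), so each is injective on its own interval.
The left piece maps (−∞, −3) onto (−∞, −31); the right piece maps [−3, ∞) onto [−26, ∞).
The images leave a gap (−31 has no preimage), so T is not surjective, hence not bijective.
Because the two images are disjoint, no x < −3 has T(x) = T(−3), so we compute T⁻¹(−34): −34 lies in (−∞, −31), so solve 6x − 13 = −34: x = (−34 + 13)/6 = −7/2.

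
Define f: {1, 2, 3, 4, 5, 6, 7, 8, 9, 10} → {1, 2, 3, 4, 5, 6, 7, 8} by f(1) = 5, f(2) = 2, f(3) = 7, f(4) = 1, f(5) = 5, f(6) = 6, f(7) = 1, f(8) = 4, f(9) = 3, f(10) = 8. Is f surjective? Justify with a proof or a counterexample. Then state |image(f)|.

8

Every element of the codomain has a preimage: 1 = f(4), 2 = f(2), 3 = f(9), 4 = f(8), 5 = f(1), 6 = f(6), 7 = f(3), 8 = f(10).
Thus f is surjective.
The image of f is {1, 2, 3, 4, 5, 6, 7, 8}, which has 8 elements.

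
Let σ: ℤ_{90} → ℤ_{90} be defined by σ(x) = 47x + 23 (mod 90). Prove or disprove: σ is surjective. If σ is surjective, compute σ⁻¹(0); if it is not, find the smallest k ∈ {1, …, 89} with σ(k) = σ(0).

11

By definition, σ is surjective if every y in the codomain equals σ(x) for some x in the domain.
Since gcd(47, 90) = 1, 47 is invertible modulo 90. Euclid's algorithm: 90 = 1·47 + 43, 47 = 1·43 + 4, 43 = 10·4 + 3, 4 = 1·3 + 1; back-substituting gives 1 = 23·47 − 12·90, so 47⁻¹ ≡ 23 (mod 90).
For any y ∈ ℤ_{90}, x = 23(y − 23) mod 90 satisfies σ(x) = 47·23(y − 23) + 23 ≡ y (since 47·23 ≡ 1 mod 90). So every y has a preimage.
Hence σ is surjective.
Since σ is surjective, we compute σ⁻¹(0): solve 47x + 23 ≡ 0 (mod 90), i.e. 47x ≡ 67 (mod 90).
Multiplying by 47⁻¹ = 23 gives x ≡ 23·67 = 1541 = 17·90 + 11 ≡ 11 (mod 90).
Check: σ(11) = 47·11 + 23 = 540 = 6·90 + 0 ≡ 0 (mod 90).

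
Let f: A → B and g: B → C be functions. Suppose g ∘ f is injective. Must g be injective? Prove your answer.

not injective

No. Take A = {0, 1, 2}, B = {0, 1, 2, 3, 4, 5}, C = {0, 1, 2, 3, 4, 5}, f(a) = a for each a ∈ A, and g(b) = 4 if b ∈ {4, 5} else g(b) = b.
Then g ∘ f = f is injective (A ⊂ B and f is the inclusion), but g(4) = g(5) = 4 with 4 ≠ 5, so g is not injective.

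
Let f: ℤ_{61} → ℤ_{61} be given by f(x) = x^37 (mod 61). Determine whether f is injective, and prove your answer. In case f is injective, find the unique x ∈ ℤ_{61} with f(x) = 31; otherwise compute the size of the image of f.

Since 61 is prime, the nonzero elements of ℤ_{61} form a cyclic group of order 60.
As gcd(37, 60) = 1, raising to the 37th power is a bijection on this group: if a^37 ≡ b^37 then (ab^{−1})^37 = 1, and the only element of order dividing gcd(37, 60) = 1 is 1, so a = b.
With f(0) = 0 this makes f injective on all of ℤ_{61}, hence bijective (finite equal-size domain and codomain). In particular f is injective.
Since f is injective, we find the preimage of 31. The inverse of x ↦ x^37 on (ℤ_{61})^× is x ↦ x^13, because 37·13 = 481 = 8·60 + 1 ≡ 1 (mod 60) and x^{60} = 1 for x ≠ 0 (Fermat). So f⁻¹(31) = 31^13 mod 61.
Repeated squaring mod 61: 31^1 ≡ 31, 31^2 ≡ 31² = 961 ≡ 46, 31^4 ≡ 46² = 2116 ≡ 42, 31^8 ≡ 42² = 1764 ≡ 56. Since 13 = 8 + 4 + 1, 31^13 ≡ 56·42·31: 56·42 = 2352 ≡ 34, then 34·31 = 1054 ≡ 17. So 31^13 ≡ 17 (mod 61).
Hence f⁻¹(31) = 17.

17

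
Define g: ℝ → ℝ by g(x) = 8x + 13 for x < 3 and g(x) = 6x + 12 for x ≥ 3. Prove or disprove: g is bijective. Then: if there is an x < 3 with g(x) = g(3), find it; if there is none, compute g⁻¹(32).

17/8

Both pieces are strictly increasing (slopes 8 and 6), so each is injective on its own interval.
The left piece maps (−∞, 3) onto (−∞, 37); the right piece maps [3, ∞) onto [30, ∞).
These images overlap. In particular g(3) = 30 (right piece), and solving 8x + 13 = 30 on the left piece gives x = 17/8 < 3.
So g(17/8) = g(3) with 17/8 ≠ 3, and g is not injective, hence not bijective. This x = 17/8 is the requested value below 3.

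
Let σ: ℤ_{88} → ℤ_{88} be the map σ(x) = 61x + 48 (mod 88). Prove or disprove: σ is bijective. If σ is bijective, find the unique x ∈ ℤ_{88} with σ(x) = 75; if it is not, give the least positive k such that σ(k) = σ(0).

If σ(a) = σ(b), then 61a ≡ 61b (mod 88). Because gcd(61, 88) = 1, we may cancel 61 to get a ≡ b (mod 88).
We now compute 61⁻¹ mod 88 explicitly. Euclid's algorithm: 88 = 1·61 + 27, 61 = 2·27 + 7, 27 = 3·7 + 6, 7 = 1·6 + 1; back-substituting gives 1 = 13·61 − 9·88, so 61⁻¹ ≡ 13 (mod 88).
For any y ∈ ℤ_{88}, x = 13(y − 48) mod 88 satisfies σ(x) = 61·13(y − 48) + 48 ≡ y (since 61·13 ≡ 1 mod 88). So every y has a preimage.
Therefore σ is bijective.
Since σ is bijective, we find σ⁻¹(75): we need 61x ≡ 75 − 48 ≡ 27 (mod 88). Using 61⁻¹ = 13: x ≡ 13·27 = 351 = 3·88 + 87, so x = 87.
Check: σ(87) = 61·87 + 48 = 5355 = 60·88 + 75 ≡ 75 (mod 88).

87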